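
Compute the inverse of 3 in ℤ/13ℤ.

gcd(13, 3) = 1.
By Bézout, 3·(-4) + 13·(1) = 1.
So 3·-4 ≡ 1 (mod 13), and -4 mod 13 = 9.

9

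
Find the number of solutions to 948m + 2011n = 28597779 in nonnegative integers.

15

gcd(2011, 948) = 1.
By Bézout, 948*(647) + 2011*(-305) = 1.
One solution: (466, 14001).
General: m = 466 + 2011t, n = 14001 - 948t.
m ≥ 0 ⇒ t ≥ 0; n ≥ 0 ⇒ t ≤ 14. So t ∈ [0, 14]: 15 solutions.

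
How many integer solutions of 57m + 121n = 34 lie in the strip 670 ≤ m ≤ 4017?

28

gcd(121, 57) = 1.
By Bézout, 57×(17) + 121×(-8) = 1.
Particular solution: (94, -44).
General solution: m = 94 + 121t, n = -44 - 57t for integer t.
670 ≤ 94 + 121t ≤ 4017 gives t ∈ [5, 32], which is 28 values.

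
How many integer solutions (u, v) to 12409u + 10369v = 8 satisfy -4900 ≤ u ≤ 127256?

gcd(12409, 10369):
  12409 = 1*10369 + 2040
  10369 = 5*2040 + 169
  2040 = 12*169 + 12
  169 = 14*12 + 1
  12 = 12*1
so gcd(12409, 10369) = 1.
Back-substitute for Bézout coefficients:
  1 = 169 - 14*12
  ... = 12409*(-859) + 10369*(1028)
Scale by 8: particular solution (-6872, 8224); reduce u mod 10369: (3497, -4185).
General solution: u = 3497 + 10369t, v = -4185 - 12409t for integer t.
-4900 ≤ 3497 + 10369t ≤ 127256 gives t ∈ [0, 11], which is 12 values.

12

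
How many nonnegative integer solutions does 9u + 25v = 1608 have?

7

gcd(25, 9) = 1.
By Bézout, 9·(-11) + 25·(4) = 1.
One solution: (12, 60).
General: u = 12 + 25t, v = 60 - 9t.
u ≥ 0 ⇒ t ≥ 0; v ≥ 0 ⇒ t ≤ 6. So t ∈ [0, 6]: 7 solutions.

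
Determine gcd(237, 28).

gcd(237, 28):
  237 = 8*28 + 13
  28 = 2*13 + 2
  13 = 6*2 + 1
  2 = 2*1
so gcd(237, 28) = 1.

1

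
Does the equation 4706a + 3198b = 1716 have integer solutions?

yes

gcd(4706, 3198) = 26  (4706 = 1×3198 + 1508, 3198 = 2×1508 + 182, 1508 = 8×182 + 52, 182 = 3×52 + 26, 52 = 2×26).
26 divides 1716, so integer solutions exist.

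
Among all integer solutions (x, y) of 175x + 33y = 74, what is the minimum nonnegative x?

gcd(175, 33):
  175 = 5×33 + 10
  33 = 3×10 + 3
  10 = 3×3 + 1
  3 = 3×1
so gcd(175, 33) = 1.
1 divides 74, so solutions exist.
Back-substitute for Bézout coefficients:
  1 = 10 - 3×3
  ... = 175×(10) + 33×(-53)
Scale by 74/1 = 74: (x₀, y₀) = (740, -3922).
General solution: x = 740 + 33t, y = -3922 - 175t for integer t.
x ≥ 0: smallest is 740 mod 33 = 14 (at t = -22), with y = -72.

14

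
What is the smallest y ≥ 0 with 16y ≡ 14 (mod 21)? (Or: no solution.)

gcd(21, 16) = 1  (21 = 1*16 + 5, 16 = 3*5 + 1, 5 = 5*1).
1 divides 14, so solutions exist.
Back-substituting, 16*(4) + 21*(-3) = 1.
So 16*(4) ≡ 1 (mod 21); multiply by 14: y ≡ 56 (mod 21).
Smallest nonnegative: y = 56 mod 21 = 14.

14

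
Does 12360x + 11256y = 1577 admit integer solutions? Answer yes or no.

no

gcd(12360, 11256):
  12360 = 1×11256 + 1104
  11256 = 10×1104 + 216
  1104 = 5×216 + 24
  216 = 9×24
so gcd(12360, 11256) = 24.
24 does not divide 1577 (remainder 17), so no integer solutions.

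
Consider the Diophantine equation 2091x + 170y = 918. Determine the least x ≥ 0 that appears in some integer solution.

gcd(2091, 170) = 17  (2091 = 12×170 + 51, 170 = 3×51 + 17, 51 = 3×17).
17 divides 918, so solutions exist.
Back-substituting, 2091×(-3) + 170×(37) = 17.
Scale by 918/17 = 54: (x₀, y₀) = (-162, 1998).
General solution: x = -162 + 10t, y = 1998 - 123t for integer t.
x ≥ 0: smallest is -162 mod 10 = 8 (at t = 17), with y = -93.

8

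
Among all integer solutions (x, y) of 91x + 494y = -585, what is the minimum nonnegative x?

gcd(494, 91):
  494 = 5*91 + 39
  91 = 2*39 + 13
  39 = 3*13
so gcd(494, 91) = 13.
13 divides -585, so solutions exist.
Back-substitute for Bézout coefficients:
  13 = 91 - 2*39
  ... = 91*(11) + 494*(-2)
Scale by -585/13 = -45: (x₀, y₀) = (-495, 90).
General solution: x = -495 + 38t, y = 90 - 7t for integer t.
x ≥ 0: smallest is -495 mod 38 = 37 (at t = 14), with y = -8.

37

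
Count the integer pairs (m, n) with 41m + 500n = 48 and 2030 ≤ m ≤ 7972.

12

gcd(500, 41):
  500 = 12×41 + 8
  41 = 5×8 + 1
  8 = 8×1
so gcd(500, 41) = 1.
Back-substitute for Bézout coefficients:
  1 = 41 - 5×8
  ... = 41×(61) + 500×(-5)
Scale by 48: particular solution (2928, -240); reduce m mod 500: (428, -35).
General solution: m = 428 + 500t, n = -35 - 41t for integer t.
2030 ≤ 428 + 500t ≤ 7972 gives t ∈ [4, 15], which is 12 values.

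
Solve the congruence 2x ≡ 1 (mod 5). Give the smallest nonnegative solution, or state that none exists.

3

gcd(5, 2) = 1  (5 = 2×2 + 1, 2 = 2×1).
1 divides 1, so solutions exist.
Back-substituting, 2×(-2) + 5×(1) = 1.
So 2×(-2) ≡ 1 (mod 5); multiply by 1: x ≡ -2 (mod 5).
Smallest nonnegative: x = -2 mod 5 = 3.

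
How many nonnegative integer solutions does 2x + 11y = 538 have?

25

gcd(11, 2) = 1  (11 = 5×2 + 1, 2 = 2×1).
Back-substituting, 2×(-5) + 11×(1) = 1.
Scale by 538: one solution is (-2690, 538). Reduce x mod 11: (5, 48).
General: x = 5 + 11t, y = 48 - 2t.
x ≥ 0 ⇒ t ≥ 0; y ≥ 0 ⇒ t ≤ 24. So t ∈ [0, 24]: 25 solutions.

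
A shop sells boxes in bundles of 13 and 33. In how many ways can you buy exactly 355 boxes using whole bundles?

1

Need nonnegative integers with 13j + 33k = 355.
gcd(13, 33) = 1, and 13·(-5) + 33·(2) = 1.
So (j₀, k₀) = (-1775, 710); general j = -1775 + 33t, k = 710 - 13t.
j ≥ 0 ⇒ t ≥ 54; k ≥ 0 ⇒ t ≤ 54. That's 1 value of t.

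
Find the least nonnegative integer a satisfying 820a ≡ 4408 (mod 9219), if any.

gcd(9219, 820) = 1.
1 divides 4408, so solutions exist.
By Bézout, 820×(-2687) + 9219×(239) = 1.
So 820×(-2687) ≡ 1 (mod 9219); multiply by 4408: a ≡ -11844296 (mod 9219).
Smallest nonnegative: a = -11844296 mod 9219 = 2119.

2119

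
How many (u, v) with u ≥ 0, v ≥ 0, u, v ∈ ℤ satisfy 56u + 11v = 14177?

gcd(56, 11) = 1  (56 = 5×11 + 1, 11 = 11×1).
Back-substituting, 56×(1) + 11×(-5) = 1.
Scale by 14177: one solution is (14177, -70885). Reduce u mod 11: (9, 1243).
General: u = 9 + 11t, v = 1243 - 56t.
u ≥ 0 ⇒ t ≥ 0; v ≥ 0 ⇒ t ≤ 22. So t ∈ [0, 22]: 23 solutions.

23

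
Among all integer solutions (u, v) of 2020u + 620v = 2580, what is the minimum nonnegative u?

20

gcd(2020, 620) = 20.
20 divides 2580, so solutions exist.
By Bézout, 2020*(4) + 620*(-13) = 20.
Scale by 2580/20 = 129: (u₀, v₀) = (516, -1677).
General solution: u = 516 + 31t, v = -1677 - 101t for integer t.
u ≥ 0: smallest is 516 mod 31 = 20 (at t = -16), with v = -61.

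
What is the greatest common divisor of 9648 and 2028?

gcd(9648, 2028):
  9648 = 4·2028 + 1536
  2028 = 1·1536 + 492
  1536 = 3·492 + 60
  492 = 8·60 + 12
  60 = 5·12
so gcd(9648, 2028) = 12.

12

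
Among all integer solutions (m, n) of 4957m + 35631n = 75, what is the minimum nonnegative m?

gcd(35631, 4957):
  35631 = 7×4957 + 932
  4957 = 5×932 + 297
  932 = 3×297 + 41
  297 = 7×41 + 10
  41 = 4×10 + 1
  10 = 10×1
so gcd(35631, 4957) = 1.
1 divides 75, so solutions exist.
Back-substitute for Bézout coefficients:
  1 = 41 - 4×10
  ... = 4957×(-3479) + 35631×(484)
Scale by 75/1 = 75: (m₀, n₀) = (-260925, 36300).
General solution: m = -260925 + 35631t, n = 36300 - 4957t for integer t.
m ≥ 0: smallest is -260925 mod 35631 = 24123 (at t = 8), with n = -3356.

24123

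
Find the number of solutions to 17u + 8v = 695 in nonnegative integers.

5

gcd(17, 8):
  17 = 2*8 + 1
  8 = 8*1
so gcd(17, 8) = 1.
Back-substitute for Bézout coefficients:
  1 = 17 - 2*8
  ... = 17*(1) + 8*(-2)
Scale by 695: one solution is (695, -1390). Reduce u mod 8: (7, 72).
General: u = 7 + 8t, v = 72 - 17t.
u ≥ 0 ⇒ t ≥ 0; v ≥ 0 ⇒ t ≤ 4. So t ∈ [0, 4]: 5 solutions.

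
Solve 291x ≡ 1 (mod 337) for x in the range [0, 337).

gcd(337, 291) = 1.
By Bézout, 291·(-22) + 337·(19) = 1.
So 291·-22 ≡ 1 (mod 337), and -22 mod 337 = 315.

315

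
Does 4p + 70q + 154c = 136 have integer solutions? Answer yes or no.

yes

gcd(70, 4) = 2  (70 = 17*4 + 2, 4 = 2*2).
gcd(2, 154) = 2.
2 divides 136, so integer solutions exist.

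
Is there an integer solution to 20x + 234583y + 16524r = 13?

yes

gcd(234583, 20) = 1  (234583 = 11729·20 + 3, 20 = 6·3 + 2, 3 = 1·2 + 1, 2 = 2·1).
gcd(1, 16524) = 1.
1 divides 13, so integer solutions exist.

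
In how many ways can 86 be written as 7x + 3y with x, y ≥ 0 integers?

4

gcd(7, 3) = 1.
By Bézout, 7*(1) + 3*(-2) = 1.
One solution: (2, 24).
General: x = 2 + 3t, y = 24 - 7t.
x ≥ 0 ⇒ t ≥ 0; y ≥ 0 ⇒ t ≤ 3. So t ∈ [0, 3]: 4 solutions.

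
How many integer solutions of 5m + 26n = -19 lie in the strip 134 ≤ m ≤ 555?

16

gcd(26, 5):
  26 = 5×5 + 1
  5 = 5×1
so gcd(26, 5) = 1.
Back-substitute for Bézout coefficients:
  1 = 26 - 5×5
  ... = 5×(-5) + 26×(1)
Scale by -19: particular solution (95, -19); reduce m mod 26: (17, -4).
General solution: m = 17 + 26t, n = -4 - 5t for integer t.
134 ≤ 17 + 26t ≤ 555 gives t ∈ [5, 20], which is 16 values.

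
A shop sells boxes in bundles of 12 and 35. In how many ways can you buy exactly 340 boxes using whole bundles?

1

Need nonnegative integers with 12j + 35k = 340.
gcd(12, 35) = 1, and 12·(3) + 35·(-1) = 1.
So (j₀, k₀) = (1020, -340); general j = 1020 + 35t, k = -340 - 12t.
j ≥ 0 ⇒ t ≥ -29; k ≥ 0 ⇒ t ≤ -29. That's 1 value of t.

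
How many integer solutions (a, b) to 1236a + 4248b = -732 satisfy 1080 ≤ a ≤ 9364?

23

gcd(4248, 1236) = 12  (4248 = 3*1236 + 540, 1236 = 2*540 + 156, 540 = 3*156 + 72, 156 = 2*72 + 12, 72 = 6*12).
Back-substituting, 1236*(55) + 4248*(-16) = 12.
Scale by -61: particular solution (-3355, 976); reduce a mod 354: (185, -54).
General solution: a = 185 + 354t, b = -54 - 103t for integer t.
1080 ≤ 185 + 354t ≤ 9364 gives t ∈ [3, 25], which is 23 values.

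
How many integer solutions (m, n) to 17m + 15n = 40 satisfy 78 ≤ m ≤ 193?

gcd(17, 15):
  17 = 1*15 + 2
  15 = 7*2 + 1
  2 = 2*1
so gcd(17, 15) = 1.
Back-substitute for Bézout coefficients:
  1 = 15 - 7*2
  ... = 17*(-7) + 15*(8)
Scale by 40: particular solution (-280, 320); reduce m mod 15: (5, -3).
General solution: m = 5 + 15t, n = -3 - 17t for integer t.
78 ≤ 5 + 15t ≤ 193 gives t ∈ [5, 12], which is 8 values.

8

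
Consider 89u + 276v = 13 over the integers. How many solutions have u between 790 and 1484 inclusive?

2

gcd(276, 89) = 1  (276 = 3·89 + 9, 89 = 9·9 + 8, 9 = 1·8 + 1, 8 = 8·1).
Back-substituting, 89·(-31) + 276·(10) = 1.
Scale by 13: particular solution (-403, 130); reduce u mod 276: (149, -48).
General solution: u = 149 + 276t, v = -48 - 89t for integer t.
790 ≤ 149 + 276t ≤ 1484 gives t ∈ [3, 4], which is 2 values.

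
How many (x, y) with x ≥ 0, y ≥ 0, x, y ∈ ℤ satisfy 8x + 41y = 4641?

15

gcd(41, 8) = 1  (41 = 5*8 + 1, 8 = 8*1).
Back-substituting, 8*(-5) + 41*(1) = 1.
Scale by 4641: one solution is (-23205, 4641). Reduce x mod 41: (1, 113).
General: x = 1 + 41t, y = 113 - 8t.
x ≥ 0 ⇒ t ≥ 0; y ≥ 0 ⇒ t ≤ 14. So t ∈ [0, 14]: 15 solutions.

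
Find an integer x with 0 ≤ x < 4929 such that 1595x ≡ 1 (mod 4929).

gcd(4929, 1595) = 1  (4929 = 3×1595 + 144, 1595 = 11×144 + 11, 144 = 13×11 + 1, 11 = 11×1).
Back-substituting, 1595×(-445) + 4929×(144) = 1.
So 1595×-445 ≡ 1 (mod 4929), and -445 mod 4929 = 4484.

4484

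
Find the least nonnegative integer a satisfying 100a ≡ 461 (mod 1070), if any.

gcd(1070, 100) = 10.
10 does not divide 461, so the congruence has no solution.

no solution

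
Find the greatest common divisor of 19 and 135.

gcd(135, 19):
  135 = 7×19 + 2
  19 = 9×2 + 1
  2 = 2×1
so gcd(135, 19) = 1.

1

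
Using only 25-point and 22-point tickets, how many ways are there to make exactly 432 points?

Need nonnegative integers with 25j + 22k = 432.
gcd(25, 22) = 1, and 25·(-7) + 22·(8) = 1.
So (j₀, k₀) = (-3024, 3456); general j = -3024 + 22t, k = 3456 - 25t.
j ≥ 0 ⇒ t ≥ 138; k ≥ 0 ⇒ t ≤ 138. That's 1 value of t.

1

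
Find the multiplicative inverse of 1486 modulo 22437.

gcd(22437, 1486) = 1.
By Bézout, 1486×(7021) + 22437×(-465) = 1.
So 1486×7021 ≡ 1 (mod 22437), and 7021 mod 22437 = 7021.

7021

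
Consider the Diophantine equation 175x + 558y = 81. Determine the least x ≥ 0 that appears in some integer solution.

gcd(558, 175) = 1  (558 = 3·175 + 33, 175 = 5·33 + 10, 33 = 3·10 + 3, 10 = 3·3 + 1, 3 = 3·1).
1 divides 81, so solutions exist.
Back-substituting, 175·(169) + 558·(-53) = 1.
Scale by 81/1 = 81: (x₀, y₀) = (13689, -4293).
General solution: x = 13689 + 558t, y = -4293 - 175t for integer t.
x ≥ 0: smallest is 13689 mod 558 = 297 (at t = -24), with y = -93.

297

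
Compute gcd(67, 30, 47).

1

gcd(67, 30) = 1  (67 = 2×30 + 7, 30 = 4×7 + 2, 7 = 3×2 + 1, 2 = 2×1).
gcd(1, 47) = 1.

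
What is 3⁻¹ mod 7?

gcd(7, 3) = 1.
By Bézout, 3×(-2) + 7×(1) = 1.
So 3×-2 ≡ 1 (mod 7), and -2 mod 7 = 5.

5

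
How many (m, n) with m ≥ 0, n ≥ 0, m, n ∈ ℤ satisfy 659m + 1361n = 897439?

1

gcd(1361, 659) = 1.
By Bézout, 659×(-95) + 1361×(46) = 1.
One solution: (418, 457).
General: m = 418 + 1361t, n = 457 - 659t.
m ≥ 0 ⇒ t ≥ 0; n ≥ 0 ⇒ t ≤ 0. So t ∈ [0, 0]: 1 solution.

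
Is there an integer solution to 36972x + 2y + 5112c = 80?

gcd(36972, 2) = 2  (36972 = 18486·2).
gcd(2, 5112) = 2.
2 divides 80, so integer solutions exist.

yes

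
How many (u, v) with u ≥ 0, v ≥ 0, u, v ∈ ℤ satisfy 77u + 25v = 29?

gcd(77, 25):
  77 = 3×25 + 2
  25 = 12×2 + 1
  2 = 2×1
so gcd(77, 25) = 1.
Back-substitute for Bézout coefficients:
  1 = 25 - 12×2
  ... = 77×(-12) + 25×(37)
Scale by 29: one solution is (-348, 1073). Reduce u mod 25: (2, -5).
General: u = 2 + 25t, v = -5 - 77t.
u ≥ 0 ⇒ t ≥ 0; v ≥ 0 ⇒ t ≤ -1. So t ∈ [0, -1]: 0 solutions.

0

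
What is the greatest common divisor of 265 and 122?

gcd(265, 122):
  265 = 2×122 + 21
  122 = 5×21 + 17
  21 = 1×17 + 4
  17 = 4×4 + 1
  4 = 4×1
so gcd(265, 122) = 1.

1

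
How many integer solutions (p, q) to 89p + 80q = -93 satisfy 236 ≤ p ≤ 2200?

24

gcd(89, 80):
  89 = 1·80 + 9
  80 = 8·9 + 8
  9 = 1·8 + 1
  8 = 8·1
so gcd(89, 80) = 1.
Back-substitute for Bézout coefficients:
  1 = 9 - 1·8
  ... = 89·(9) + 80·(-10)
Scale by -93: particular solution (-837, 930); reduce p mod 80: (43, -49).
General solution: p = 43 + 80t, q = -49 - 89t for integer t.
236 ≤ 43 + 80t ≤ 2200 gives t ∈ [3, 26], which is 24 values.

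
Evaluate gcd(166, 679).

1

gcd(679, 166):
  679 = 4*166 + 15
  166 = 11*15 + 1
  15 = 15*1
so gcd(679, 166) = 1.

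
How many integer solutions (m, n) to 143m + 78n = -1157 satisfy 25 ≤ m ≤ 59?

gcd(143, 78):
  143 = 1×78 + 65
  78 = 1×65 + 13
  65 = 5×13
so gcd(143, 78) = 13.
Back-substitute for Bézout coefficients:
  13 = 78 - 1×65
  ... = 143×(-1) + 78×(2)
Scale by -89: particular solution (89, -178); reduce m mod 6: (5, -24).
General solution: m = 5 + 6t, n = -24 - 11t for integer t.
25 ≤ 5 + 6t ≤ 59 gives t ∈ [4, 9], which is 6 values.

6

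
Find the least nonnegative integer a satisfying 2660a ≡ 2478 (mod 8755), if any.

gcd(8755, 2660) = 5  (8755 = 3·2660 + 775, 2660 = 3·775 + 335, 775 = 2·335 + 105, 335 = 3·105 + 20, 105 = 5·20 + 5, 20 = 4·5).
5 does not divide 2478, so the congruence has no solution.

no solution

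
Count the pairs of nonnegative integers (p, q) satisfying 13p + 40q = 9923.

19

gcd(40, 13):
  40 = 3×13 + 1
  13 = 13×1
so gcd(40, 13) = 1.
Back-substitute for Bézout coefficients:
  1 = 40 - 3×13
  ... = 13×(-3) + 40×(1)
Scale by 9923: one solution is (-29769, 9923). Reduce p mod 40: (31, 238).
General: p = 31 + 40t, q = 238 - 13t.
p ≥ 0 ⇒ t ≥ 0; q ≥ 0 ⇒ t ≤ 18. So t ∈ [0, 18]: 19 solutions.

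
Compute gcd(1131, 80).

1

gcd(1131, 80):
  1131 = 14×80 + 11
  80 = 7×11 + 3
  11 = 3×3 + 2
  3 = 1×2 + 1
  2 = 2×1
so gcd(1131, 80) = 1.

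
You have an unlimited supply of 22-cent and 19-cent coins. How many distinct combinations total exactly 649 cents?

Need nonnegative integers with 22j + 19k = 649.
gcd(22, 19) = 1, and 22·(-6) + 19·(7) = 1.
So (j₀, k₀) = (-3894, 4543); general j = -3894 + 19t, k = 4543 - 22t.
j ≥ 0 ⇒ t ≥ 205; k ≥ 0 ⇒ t ≤ 206. That's 2 values of t.

2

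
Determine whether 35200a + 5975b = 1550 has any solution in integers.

yes

gcd(35200, 5975) = 25  (35200 = 5·5975 + 5325, 5975 = 1·5325 + 650, 5325 = 8·650 + 125, 650 = 5·125 + 25, 125 = 5·25).
25 divides 1550, so integer solutions exist.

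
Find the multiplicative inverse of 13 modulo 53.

gcd(53, 13) = 1.
By Bézout, 13×(-4) + 53×(1) = 1.
So 13×-4 ≡ 1 (mod 53), and -4 mod 53 = 49.

49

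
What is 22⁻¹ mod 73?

10

gcd(73, 22):
  73 = 3×22 + 7
  22 = 3×7 + 1
  7 = 7×1
so gcd(73, 22) = 1.
Back-substitute for Bézout coefficients:
  1 = 22 - 3×7
  ... = 22×(10) + 73×(-3)
So 22×10 ≡ 1 (mod 73), and 10 mod 73 = 10.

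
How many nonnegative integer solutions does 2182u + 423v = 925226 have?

gcd(2182, 423) = 1.
By Bézout, 2182*(-101) + 423*(521) = 1.
One solution: (65, 1852).
General: u = 65 + 423t, v = 1852 - 2182t.
u ≥ 0 ⇒ t ≥ 0; v ≥ 0 ⇒ t ≤ 0. So t ∈ [0, 0]: 1 solution.

1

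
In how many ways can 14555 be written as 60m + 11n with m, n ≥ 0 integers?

gcd(60, 11) = 1  (60 = 5*11 + 5, 11 = 2*5 + 1, 5 = 5*1).
Back-substituting, 60*(-2) + 11*(11) = 1.
Scale by 14555: one solution is (-29110, 160105). Reduce m mod 11: (7, 1285).
General: m = 7 + 11t, n = 1285 - 60t.
m ≥ 0 ⇒ t ≥ 0; n ≥ 0 ⇒ t ≤ 21. So t ∈ [0, 21]: 22 solutions.

22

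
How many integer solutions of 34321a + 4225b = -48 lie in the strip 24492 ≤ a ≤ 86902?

15

gcd(34321, 4225) = 1  (34321 = 8×4225 + 521, 4225 = 8×521 + 57, 521 = 9×57 + 8, 57 = 7×8 + 1, 8 = 8×1).
Back-substituting, 34321×(-519) + 4225×(4216) = 1.
Scale by -48: particular solution (24912, -202368); reduce a mod 4225: (3787, -30763).
General solution: a = 3787 + 4225t, b = -30763 - 34321t for integer t.
24492 ≤ 3787 + 4225t ≤ 86902 gives t ∈ [5, 19], which is 15 values.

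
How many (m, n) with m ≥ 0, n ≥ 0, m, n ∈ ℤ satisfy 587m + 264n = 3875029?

gcd(587, 264):
  587 = 2·264 + 59
  264 = 4·59 + 28
  59 = 2·28 + 3
  28 = 9·3 + 1
  3 = 3·1
so gcd(587, 264) = 1.
Back-substitute for Bézout coefficients:
  1 = 28 - 9·3
  ... = 587·(-85) + 264·(189)
Scale by 3875029: one solution is (-329377465, 732380481). Reduce m mod 264: (23, 14627).
General: m = 23 + 264t, n = 14627 - 587t.
m ≥ 0 ⇒ t ≥ 0; n ≥ 0 ⇒ t ≤ 24. So t ∈ [0, 24]: 25 solutions.

25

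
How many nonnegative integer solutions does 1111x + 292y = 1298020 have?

4

gcd(1111, 292) = 1.
By Bézout, 1111×(-41) + 292×(156) = 1.
One solution: (224, 3593).
General: x = 224 + 292t, y = 3593 - 1111t.
x ≥ 0 ⇒ t ≥ 0; y ≥ 0 ⇒ t ≤ 3. So t ∈ [0, 3]: 4 solutions.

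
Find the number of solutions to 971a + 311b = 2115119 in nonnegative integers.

gcd(971, 311) = 1  (971 = 3*311 + 38, 311 = 8*38 + 7, 38 = 5*7 + 3, 7 = 2*3 + 1, 3 = 3*1).
Back-substituting, 971*(-90) + 311*(281) = 1.
Scale by 2115119: one solution is (-190360710, 594348439). Reduce a mod 311: (213, 6136).
General: a = 213 + 311t, b = 6136 - 971t.
a ≥ 0 ⇒ t ≥ 0; b ≥ 0 ⇒ t ≤ 6. So t ∈ [0, 6]: 7 solutions.

7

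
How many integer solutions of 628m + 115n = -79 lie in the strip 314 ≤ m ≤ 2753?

22

gcd(628, 115):
  628 = 5*115 + 53
  115 = 2*53 + 9
  53 = 5*9 + 8
  9 = 1*8 + 1
  8 = 8*1
so gcd(628, 115) = 1.
Back-substitute for Bézout coefficients:
  1 = 9 - 1*8
  ... = 628*(-13) + 115*(71)
Scale by -79: particular solution (1027, -5609); reduce m mod 115: (107, -585).
General solution: m = 107 + 115t, n = -585 - 628t for integer t.
314 ≤ 107 + 115t ≤ 2753 gives t ∈ [2, 23], which is 22 values.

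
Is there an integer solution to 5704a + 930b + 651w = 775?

gcd(5704, 930) = 62  (5704 = 6·930 + 124, 930 = 7·124 + 62, 124 = 2·62).
gcd(62, 651) = 31.
31 divides 775, so integer solutions exist.

yes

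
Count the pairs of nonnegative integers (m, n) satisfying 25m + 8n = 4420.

gcd(25, 8) = 1.
By Bézout, 25·(1) + 8·(-3) = 1.
One solution: (4, 540).
General: m = 4 + 8t, n = 540 - 25t.
m ≥ 0 ⇒ t ≥ 0; n ≥ 0 ⇒ t ≤ 21. So t ∈ [0, 21]: 22 solutions.

22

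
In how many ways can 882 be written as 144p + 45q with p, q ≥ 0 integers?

1

gcd(144, 45) = 9  (144 = 3*45 + 9, 45 = 5*9).
Back-substituting, 144*(1) + 45*(-3) = 9.
Scale by 98: one solution is (98, -294). Reduce p mod 5: (3, 10).
General: p = 3 + 5t, q = 10 - 16t.
p ≥ 0 ⇒ t ≥ 0; q ≥ 0 ⇒ t ≤ 0. So t ∈ [0, 0]: 1 solution.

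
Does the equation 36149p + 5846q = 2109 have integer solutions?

gcd(36149, 5846) = 37  (36149 = 6*5846 + 1073, 5846 = 5*1073 + 481, 1073 = 2*481 + 111, 481 = 4*111 + 37, 111 = 3*37).
37 divides 2109, so integer solutions exist.

yes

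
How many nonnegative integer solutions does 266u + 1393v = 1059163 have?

20

gcd(1393, 266) = 7  (1393 = 5*266 + 63, 266 = 4*63 + 14, 63 = 4*14 + 7, 14 = 2*7).
Back-substituting, 266*(-89) + 1393*(17) = 7.
Scale by 151309: one solution is (-13466501, 2572253). Reduce u mod 199: (28, 755).
General: u = 28 + 199t, v = 755 - 38t.
u ≥ 0 ⇒ t ≥ 0; v ≥ 0 ⇒ t ≤ 19. So t ∈ [0, 19]: 20 solutions.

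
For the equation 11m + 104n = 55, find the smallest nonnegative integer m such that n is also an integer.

5

gcd(104, 11):
  104 = 9*11 + 5
  11 = 2*5 + 1
  5 = 5*1
so gcd(104, 11) = 1.
1 divides 55, so solutions exist.
Back-substitute for Bézout coefficients:
  1 = 11 - 2*5
  ... = 11*(19) + 104*(-2)
Scale by 55/1 = 55: (m₀, n₀) = (1045, -110).
General solution: m = 1045 + 104t, n = -110 - 11t for integer t.
m ≥ 0: smallest is 1045 mod 104 = 5 (at t = -10), with n = 0.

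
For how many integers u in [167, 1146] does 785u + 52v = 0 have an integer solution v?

19

gcd(785, 52):
  785 = 15*52 + 5
  52 = 10*5 + 2
  5 = 2*2 + 1
  2 = 2*1
so gcd(785, 52) = 1.
Back-substitute for Bézout coefficients:
  1 = 5 - 2*2
  ... = 785*(21) + 52*(-317)
Scale by 0: particular solution (0, 0); reduce u mod 52: (0, 0).
General solution: u = 0 + 52t, v = 0 - 785t for integer t.
167 ≤ 0 + 52t ≤ 1146 gives t ∈ [4, 22], which is 19 values.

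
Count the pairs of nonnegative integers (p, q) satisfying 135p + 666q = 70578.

gcd(666, 135) = 9  (666 = 4*135 + 126, 135 = 1*126 + 9, 126 = 14*9).
Back-substituting, 135*(5) + 666*(-1) = 9.
Scale by 7842: one solution is (39210, -7842). Reduce p mod 74: (64, 93).
General: p = 64 + 74t, q = 93 - 15t.
p ≥ 0 ⇒ t ≥ 0; q ≥ 0 ⇒ t ≤ 6. So t ∈ [0, 6]: 7 solutions.

7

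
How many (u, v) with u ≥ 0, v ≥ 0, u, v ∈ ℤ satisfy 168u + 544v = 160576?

gcd(544, 168) = 8  (544 = 3*168 + 40, 168 = 4*40 + 8, 40 = 5*8).
Back-substituting, 168*(13) + 544*(-4) = 8.
Scale by 20072: one solution is (260936, -80288). Reduce u mod 68: (20, 289).
General: u = 20 + 68t, v = 289 - 21t.
u ≥ 0 ⇒ t ≥ 0; v ≥ 0 ⇒ t ≤ 13. So t ∈ [0, 13]: 14 solutions.

14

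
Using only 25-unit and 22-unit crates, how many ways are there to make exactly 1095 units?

2

Need nonnegative integers with 25j + 22k = 1095.
gcd(25, 22) = 1, and 25·(-7) + 22·(8) = 1.
So (j₀, k₀) = (-7665, 8760); general j = -7665 + 22t, k = 8760 - 25t.
j ≥ 0 ⇒ t ≥ 349; k ≥ 0 ⇒ t ≤ 350. That's 2 values of t.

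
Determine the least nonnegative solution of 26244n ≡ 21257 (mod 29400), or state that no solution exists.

no solution

gcd(29400, 26244) = 12  (29400 = 1×26244 + 3156, 26244 = 8×3156 + 996, 3156 = 3×996 + 168, 996 = 5×168 + 156, 168 = 1×156 + 12, 156 = 13×12).
12 does not divide 21257, so the congruence has no solution.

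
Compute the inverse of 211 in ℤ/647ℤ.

gcd(647, 211):
  647 = 3*211 + 14
  211 = 15*14 + 1
  14 = 14*1
so gcd(647, 211) = 1.
Back-substitute for Bézout coefficients:
  1 = 211 - 15*14
  ... = 211*(46) + 647*(-15)
So 211*46 ≡ 1 (mod 647), and 46 mod 647 = 46.

46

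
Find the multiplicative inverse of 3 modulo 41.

14

gcd(41, 3):
  41 = 13*3 + 2
  3 = 1*2 + 1
  2 = 2*1
so gcd(41, 3) = 1.
Back-substitute for Bézout coefficients:
  1 = 3 - 1*2
  ... = 3*(14) + 41*(-1)
So 3*14 ≡ 1 (mod 41), and 14 mod 41 = 14.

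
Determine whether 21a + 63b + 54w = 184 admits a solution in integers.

gcd(63, 21) = 21  (63 = 3×21).
gcd(21, 54) = 3.
3 does not divide 184 (remainder 1), so no integer solutions.

no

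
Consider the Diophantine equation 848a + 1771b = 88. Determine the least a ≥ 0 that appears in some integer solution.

1320

gcd(1771, 848) = 1.
1 divides 88, so solutions exist.
By Bézout, 848*(-307) + 1771*(147) = 1.
Scale by 88/1 = 88: (a₀, b₀) = (-27016, 12936).
General solution: a = -27016 + 1771t, b = 12936 - 848t for integer t.
a ≥ 0: smallest is -27016 mod 1771 = 1320 (at t = 16), with b = -632.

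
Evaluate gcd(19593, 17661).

21

gcd(19593, 17661) = 21  (19593 = 1*17661 + 1932, 17661 = 9*1932 + 273, 1932 = 7*273 + 21, 273 = 13*21).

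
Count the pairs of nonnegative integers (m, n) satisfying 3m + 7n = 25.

gcd(7, 3) = 1  (7 = 2·3 + 1, 3 = 3·1).
Back-substituting, 3·(-2) + 7·(1) = 1.
Scale by 25: one solution is (-50, 25). Reduce m mod 7: (6, 1).
General: m = 6 + 7t, n = 1 - 3t.
m ≥ 0 ⇒ t ≥ 0; n ≥ 0 ⇒ t ≤ 0. So t ∈ [0, 0]: 1 solution.

1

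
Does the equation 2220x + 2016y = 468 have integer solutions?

gcd(2220, 2016) = 12  (2220 = 1·2016 + 204, 2016 = 9·204 + 180, 204 = 1·180 + 24, 180 = 7·24 + 12, 24 = 2·12).
12 divides 468, so integer solutions exist.

yes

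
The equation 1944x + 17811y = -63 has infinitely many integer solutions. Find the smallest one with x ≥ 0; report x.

gcd(17811, 1944):
  17811 = 9×1944 + 315
  1944 = 6×315 + 54
  315 = 5×54 + 45
  54 = 1×45 + 9
  45 = 5×9
so gcd(17811, 1944) = 9.
9 divides -63, so solutions exist.
Back-substitute for Bézout coefficients:
  9 = 54 - 1×45
  ... = 1944×(339) + 17811×(-37)
Scale by -63/9 = -7: (x₀, y₀) = (-2373, 259).
General solution: x = -2373 + 1979t, y = 259 - 216t for integer t.
x ≥ 0: smallest is -2373 mod 1979 = 1585 (at t = 2), with y = -173.

1585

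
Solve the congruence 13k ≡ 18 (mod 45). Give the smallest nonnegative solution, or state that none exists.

gcd(45, 13) = 1  (45 = 3×13 + 6, 13 = 2×6 + 1, 6 = 6×1).
1 divides 18, so solutions exist.
Back-substituting, 13×(7) + 45×(-2) = 1.
So 13×(7) ≡ 1 (mod 45); multiply by 18: k ≡ 126 (mod 45).
Smallest nonnegative: k = 126 mod 45 = 36.

36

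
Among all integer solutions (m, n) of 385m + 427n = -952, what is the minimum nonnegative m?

43

gcd(427, 385) = 7.
7 divides -952, so solutions exist.
By Bézout, 385·(10) + 427·(-9) = 7.
Scale by -952/7 = -136: (m₀, n₀) = (-1360, 1224).
General solution: m = -1360 + 61t, n = 1224 - 55t for integer t.
m ≥ 0: smallest is -1360 mod 61 = 43 (at t = 23), with n = -41.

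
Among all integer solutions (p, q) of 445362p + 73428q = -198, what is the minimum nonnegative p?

6387

gcd(445362, 73428):
  445362 = 6*73428 + 4794
  73428 = 15*4794 + 1518
  4794 = 3*1518 + 240
  1518 = 6*240 + 78
  240 = 3*78 + 6
  78 = 13*6
so gcd(445362, 73428) = 6.
6 divides -198, so solutions exist.
Back-substitute for Bézout coefficients:
  6 = 240 - 3*78
  ... = 445362*(919) + 73428*(-5574)
Scale by -198/6 = -33: (p₀, q₀) = (-30327, 183942).
General solution: p = -30327 + 12238t, q = 183942 - 74227t for integer t.
p ≥ 0: smallest is -30327 mod 12238 = 6387 (at t = 3), with q = -38739.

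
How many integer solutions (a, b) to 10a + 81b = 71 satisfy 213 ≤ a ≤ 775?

gcd(81, 10) = 1.
By Bézout, 10·(-8) + 81·(1) = 1.
Particular solution: (80, -9).
General solution: a = 80 + 81t, b = -9 - 10t for integer t.
213 ≤ 80 + 81t ≤ 775 gives t ∈ [2, 8], which is 7 values.

7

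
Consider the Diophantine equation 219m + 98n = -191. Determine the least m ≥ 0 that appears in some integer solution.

13

gcd(219, 98):
  219 = 2×98 + 23
  98 = 4×23 + 6
  23 = 3×6 + 5
  6 = 1×5 + 1
  5 = 5×1
so gcd(219, 98) = 1.
1 divides -191, so solutions exist.
Back-substitute for Bézout coefficients:
  1 = 6 - 1×5
  ... = 219×(-17) + 98×(38)
Scale by -191/1 = -191: (m₀, n₀) = (3247, -7258).
General solution: m = 3247 + 98t, n = -7258 - 219t for integer t.
m ≥ 0: smallest is 3247 mod 98 = 13 (at t = -33), with n = -31.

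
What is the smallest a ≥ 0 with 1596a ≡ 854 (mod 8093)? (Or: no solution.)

gcd(8093, 1596) = 1.
1 divides 854, so solutions exist.
By Bézout, 1596·(-573) + 8093·(113) = 1.
So 1596·(-573) ≡ 1 (mod 8093); multiply by 854: a ≡ -489342 (mod 8093).
Smallest nonnegative: a = -489342 mod 8093 = 4331.

4331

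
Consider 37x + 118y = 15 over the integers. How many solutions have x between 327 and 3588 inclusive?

27

gcd(118, 37) = 1.
By Bézout, 37·(-51) + 118·(16) = 1.
Particular solution: (61, -19).
General solution: x = 61 + 118t, y = -19 - 37t for integer t.
327 ≤ 61 + 118t ≤ 3588 gives t ∈ [3, 29], which is 27 values.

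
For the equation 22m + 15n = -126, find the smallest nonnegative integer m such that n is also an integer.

12

gcd(22, 15):
  22 = 1·15 + 7
  15 = 2·7 + 1
  7 = 7·1
so gcd(22, 15) = 1.
1 divides -126, so solutions exist.
Back-substitute for Bézout coefficients:
  1 = 15 - 2·7
  ... = 22·(-2) + 15·(3)
Scale by -126/1 = -126: (m₀, n₀) = (252, -378).
General solution: m = 252 + 15t, n = -378 - 22t for integer t.
m ≥ 0: smallest is 252 mod 15 = 12 (at t = -16), with n = -26.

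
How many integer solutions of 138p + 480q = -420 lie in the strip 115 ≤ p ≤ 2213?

gcd(480, 138) = 6  (480 = 3·138 + 66, 138 = 2·66 + 6, 66 = 11·6).
Back-substituting, 138·(7) + 480·(-2) = 6.
Scale by -70: particular solution (-490, 140); reduce p mod 80: (70, -21).
General solution: p = 70 + 80t, q = -21 - 23t for integer t.
115 ≤ 70 + 80t ≤ 2213 gives t ∈ [1, 26], which is 26 values.

26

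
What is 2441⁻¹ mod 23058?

17447

gcd(23058, 2441):
  23058 = 9*2441 + 1089
  2441 = 2*1089 + 263
  1089 = 4*263 + 37
  263 = 7*37 + 4
  37 = 9*4 + 1
  4 = 4*1
so gcd(23058, 2441) = 1.
Back-substitute for Bézout coefficients:
  1 = 37 - 9*4
  ... = 2441*(-5611) + 23058*(594)
So 2441*-5611 ≡ 1 (mod 23058), and -5611 mod 23058 = 17447.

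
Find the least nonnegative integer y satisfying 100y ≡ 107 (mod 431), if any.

14

gcd(431, 100) = 1  (431 = 4·100 + 31, 100 = 3·31 + 7, 31 = 4·7 + 3, 7 = 2·3 + 1, 3 = 3·1).
1 divides 107, so solutions exist.
Back-substituting, 100·(125) + 431·(-29) = 1.
So 100·(125) ≡ 1 (mod 431); multiply by 107: y ≡ 13375 (mod 431).
Smallest nonnegative: y = 13375 mod 431 = 14.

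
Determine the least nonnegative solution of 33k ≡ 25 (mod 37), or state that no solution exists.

3

gcd(37, 33) = 1  (37 = 1×33 + 4, 33 = 8×4 + 1, 4 = 4×1).
1 divides 25, so solutions exist.
Back-substituting, 33×(9) + 37×(-8) = 1.
So 33×(9) ≡ 1 (mod 37); multiply by 25: k ≡ 225 (mod 37).
Smallest nonnegative: k = 225 mod 37 = 3.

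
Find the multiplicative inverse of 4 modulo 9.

gcd(9, 4) = 1.
By Bézout, 4×(-2) + 9×(1) = 1.
So 4×-2 ≡ 1 (mod 9), and -2 mod 9 = 7.

7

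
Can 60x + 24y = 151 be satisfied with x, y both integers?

gcd(60, 24) = 12  (60 = 2*24 + 12, 24 = 2*12).
12 does not divide 151 (remainder 7), so no integer solutions.

no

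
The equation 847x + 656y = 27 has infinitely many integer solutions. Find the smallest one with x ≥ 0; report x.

165

gcd(847, 656) = 1.
1 divides 27, so solutions exist.
By Bézout, 847×(79) + 656×(-102) = 1.
Scale by 27/1 = 27: (x₀, y₀) = (2133, -2754).
General solution: x = 2133 + 656t, y = -2754 - 847t for integer t.
x ≥ 0: smallest is 2133 mod 656 = 165 (at t = -3), with y = -213.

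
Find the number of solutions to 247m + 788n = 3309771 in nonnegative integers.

17

gcd(788, 247):
  788 = 3·247 + 47
  247 = 5·47 + 12
  47 = 3·12 + 11
  12 = 1·11 + 1
  11 = 11·1
so gcd(788, 247) = 1.
Back-substitute for Bézout coefficients:
  1 = 12 - 1·11
  ... = 247·(67) + 788·(-21)
Scale by 3309771: one solution is (221754657, -69505191). Reduce m mod 788: (425, 4067).
General: m = 425 + 788t, n = 4067 - 247t.
m ≥ 0 ⇒ t ≥ 0; n ≥ 0 ⇒ t ≤ 16. So t ∈ [0, 16]: 17 solutions.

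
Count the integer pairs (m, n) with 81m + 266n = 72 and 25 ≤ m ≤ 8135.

31

gcd(266, 81) = 1.
By Bézout, 81·(23) + 266·(-7) = 1.
Particular solution: (60, -18).
General solution: m = 60 + 266t, n = -18 - 81t for integer t.
25 ≤ 60 + 266t ≤ 8135 gives t ∈ [0, 30], which is 31 values.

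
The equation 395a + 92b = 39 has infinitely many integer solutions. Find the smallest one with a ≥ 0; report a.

73

gcd(395, 92) = 1.
1 divides 39, so solutions exist.
By Bézout, 395·(-17) + 92·(73) = 1.
Scale by 39/1 = 39: (a₀, b₀) = (-663, 2847).
General solution: a = -663 + 92t, b = 2847 - 395t for integer t.
a ≥ 0: smallest is -663 mod 92 = 73 (at t = 8), with b = -313.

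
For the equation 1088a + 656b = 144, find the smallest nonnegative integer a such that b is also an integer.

gcd(1088, 656) = 16  (1088 = 1·656 + 432, 656 = 1·432 + 224, 432 = 1·224 + 208, 224 = 1·208 + 16, 208 = 13·16).
16 divides 144, so solutions exist.
Back-substituting, 1088·(-3) + 656·(5) = 16.
Scale by 144/16 = 9: (a₀, b₀) = (-27, 45).
General solution: a = -27 + 41t, b = 45 - 68t for integer t.
a ≥ 0: smallest is -27 mod 41 = 14 (at t = 1), with b = -23.

14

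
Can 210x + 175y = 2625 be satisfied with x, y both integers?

gcd(210, 175) = 35  (210 = 1·175 + 35, 175 = 5·35).
35 divides 2625, so integer solutions exist.

yes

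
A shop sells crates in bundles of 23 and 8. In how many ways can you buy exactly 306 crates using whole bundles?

1

Need nonnegative integers with 23j + 8k = 306.
gcd(23, 8) = 1, and 23·(-1) + 8·(3) = 1.
So (j₀, k₀) = (-306, 918); general j = -306 + 8t, k = 918 - 23t.
j ≥ 0 ⇒ t ≥ 39; k ≥ 0 ⇒ t ≤ 39. That's 1 value of t.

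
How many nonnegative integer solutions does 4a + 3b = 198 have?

17

gcd(4, 3):
  4 = 1·3 + 1
  3 = 3·1
so gcd(4, 3) = 1.
Back-substitute for Bézout coefficients:
  1 = 4 - 1·3
  ... = 4·(1) + 3·(-1)
Scale by 198: one solution is (198, -198). Reduce a mod 3: (0, 66).
General: a = 0 + 3t, b = 66 - 4t.
a ≥ 0 ⇒ t ≥ 0; b ≥ 0 ⇒ t ≤ 16. So t ∈ [0, 16]: 17 solutions.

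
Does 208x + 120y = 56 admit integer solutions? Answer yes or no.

gcd(208, 120):
  208 = 1·120 + 88
  120 = 1·88 + 32
  88 = 2·32 + 24
  32 = 1·24 + 8
  24 = 3·8
so gcd(208, 120) = 8.
8 divides 56, so integer solutions exist.

yes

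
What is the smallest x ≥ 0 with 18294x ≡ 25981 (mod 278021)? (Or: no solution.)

139711

gcd(278021, 18294):
  278021 = 15×18294 + 3611
  18294 = 5×3611 + 239
  3611 = 15×239 + 26
  239 = 9×26 + 5
  26 = 5×5 + 1
  5 = 5×1
so gcd(278021, 18294) = 1.
1 divides 25981, so solutions exist.
Back-substitute for Bézout coefficients:
  1 = 26 - 5×5
  ... = 18294×(-53510) + 278021×(3521)
So 18294×(-53510) ≡ 1 (mod 278021); multiply by 25981: x ≡ -1390243310 (mod 278021).
Smallest nonnegative: x = -1390243310 mod 278021 = 139711.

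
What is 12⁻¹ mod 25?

gcd(25, 12) = 1  (25 = 2·12 + 1, 12 = 12·1).
Back-substituting, 12·(-2) + 25·(1) = 1.
So 12·-2 ≡ 1 (mod 25), and -2 mod 25 = 23.

23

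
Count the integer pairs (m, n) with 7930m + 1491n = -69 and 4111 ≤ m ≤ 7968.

3

gcd(7930, 1491) = 1  (7930 = 5·1491 + 475, 1491 = 3·475 + 66, 475 = 7·66 + 13, 66 = 5·13 + 1, 13 = 13·1).
Back-substituting, 7930·(-113) + 1491·(601) = 1.
Scale by -69: particular solution (7797, -41469); reduce m mod 1491: (342, -1819).
General solution: m = 342 + 1491t, n = -1819 - 7930t for integer t.
4111 ≤ 342 + 1491t ≤ 7968 gives t ∈ [3, 5], which is 3 values.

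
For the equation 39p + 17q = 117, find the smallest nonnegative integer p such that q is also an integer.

gcd(39, 17):
  39 = 2*17 + 5
  17 = 3*5 + 2
  5 = 2*2 + 1
  2 = 2*1
so gcd(39, 17) = 1.
1 divides 117, so solutions exist.
Back-substitute for Bézout coefficients:
  1 = 5 - 2*2
  ... = 39*(7) + 17*(-16)
Scale by 117/1 = 117: (p₀, q₀) = (819, -1872).
General solution: p = 819 + 17t, q = -1872 - 39t for integer t.
p ≥ 0: smallest is 819 mod 17 = 3 (at t = -48), with q = 0.

3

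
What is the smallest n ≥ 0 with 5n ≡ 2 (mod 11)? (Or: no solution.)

7

gcd(11, 5):
  11 = 2×5 + 1
  5 = 5×1
so gcd(11, 5) = 1.
1 divides 2, so solutions exist.
Back-substitute for Bézout coefficients:
  1 = 11 - 2×5
  ... = 5×(-2) + 11×(1)
So 5×(-2) ≡ 1 (mod 11); multiply by 2: n ≡ -4 (mod 11).
Smallest nonnegative: n = -4 mod 11 = 7.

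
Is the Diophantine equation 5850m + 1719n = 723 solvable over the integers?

no

gcd(5850, 1719) = 9.
9 does not divide 723 (remainder 3), so no integer solutions.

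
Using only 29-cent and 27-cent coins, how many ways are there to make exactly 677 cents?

1

Need nonnegative integers with 29j + 27k = 677.
gcd(29, 27) = 1, and 29·(-13) + 27·(14) = 1.
So (j₀, k₀) = (-8801, 9478); general j = -8801 + 27t, k = 9478 - 29t.
j ≥ 0 ⇒ t ≥ 326; k ≥ 0 ⇒ t ≤ 326. That's 1 value of t.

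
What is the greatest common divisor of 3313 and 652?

1

gcd(3313, 652):
  3313 = 5*652 + 53
  652 = 12*53 + 16
  53 = 3*16 + 5
  16 = 3*5 + 1
  5 = 5*1
so gcd(3313, 652) = 1.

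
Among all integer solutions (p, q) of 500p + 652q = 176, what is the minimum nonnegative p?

gcd(652, 500) = 4  (652 = 1*500 + 152, 500 = 3*152 + 44, 152 = 3*44 + 20, 44 = 2*20 + 4, 20 = 5*4).
4 divides 176, so solutions exist.
Back-substituting, 500*(30) + 652*(-23) = 4.
Scale by 176/4 = 44: (p₀, q₀) = (1320, -1012).
General solution: p = 1320 + 163t, q = -1012 - 125t for integer t.
p ≥ 0: smallest is 1320 mod 163 = 16 (at t = -8), with q = -12.

16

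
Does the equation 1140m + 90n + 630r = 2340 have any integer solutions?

gcd(1140, 90):
  1140 = 12*90 + 60
  90 = 1*60 + 30
  60 = 2*30
so gcd(1140, 90) = 30.
gcd(30, 630) = 30.
30 divides 2340, so integer solutions exist.

yes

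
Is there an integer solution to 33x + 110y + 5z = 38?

gcd(110, 33) = 11.
gcd(11, 5) = 1.
1 divides 38, so integer solutions exist.

yes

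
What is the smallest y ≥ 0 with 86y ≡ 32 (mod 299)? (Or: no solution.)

56

gcd(299, 86):
  299 = 3*86 + 41
  86 = 2*41 + 4
  41 = 10*4 + 1
  4 = 4*1
so gcd(299, 86) = 1.
1 divides 32, so solutions exist.
Back-substitute for Bézout coefficients:
  1 = 41 - 10*4
  ... = 86*(-73) + 299*(21)
So 86*(-73) ≡ 1 (mod 299); multiply by 32: y ≡ -2336 (mod 299).
Smallest nonnegative: y = -2336 mod 299 = 56.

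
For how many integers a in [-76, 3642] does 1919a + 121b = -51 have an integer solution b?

gcd(1919, 121) = 1  (1919 = 15*121 + 104, 121 = 1*104 + 17, 104 = 6*17 + 2, 17 = 8*2 + 1, 2 = 2*1).
Back-substituting, 1919*(-57) + 121*(904) = 1.
Scale by -51: particular solution (2907, -46104); reduce a mod 121: (3, -48).
General solution: a = 3 + 121t, b = -48 - 1919t for integer t.
-76 ≤ 3 + 121t ≤ 3642 gives t ∈ [0, 30], which is 31 values.

31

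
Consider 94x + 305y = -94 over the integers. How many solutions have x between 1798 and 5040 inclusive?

gcd(305, 94):
  305 = 3×94 + 23
  94 = 4×23 + 2
  23 = 11×2 + 1
  2 = 2×1
so gcd(305, 94) = 1.
Back-substitute for Bézout coefficients:
  1 = 23 - 11×2
  ... = 94×(-146) + 305×(45)
Scale by -94: particular solution (13724, -4230); reduce x mod 305: (304, -94).
General solution: x = 304 + 305t, y = -94 - 94t for integer t.
1798 ≤ 304 + 305t ≤ 5040 gives t ∈ [5, 15], which is 11 values.

11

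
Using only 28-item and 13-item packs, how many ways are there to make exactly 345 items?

Need nonnegative integers with 28j + 13k = 345.
gcd(28, 13) = 1, and 28·(-6) + 13·(13) = 1.
So (j₀, k₀) = (-2070, 4485); general j = -2070 + 13t, k = 4485 - 28t.
j ≥ 0 ⇒ t ≥ 160; k ≥ 0 ⇒ t ≤ 160. That's 1 value of t.

1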